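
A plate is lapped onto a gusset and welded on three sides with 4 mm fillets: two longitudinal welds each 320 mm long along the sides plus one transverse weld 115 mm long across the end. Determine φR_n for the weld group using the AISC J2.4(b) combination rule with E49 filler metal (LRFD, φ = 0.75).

E49XX → F_EXX = 490 MPa.
t_e = 0.707 × 4 = 2.828 mm.
R_nwl = 0.6 × 490 × 2.828 × 640 × 10⁻³ = 532.1 kN (longitudinal, 2 welds).
R_nwt = 0.6 × 490 × 2.828 × 115 × 10⁻³ = 95.61 kN (transverse, base value).
(i) R_nwl + R_nwt = 627.7 kN; (ii) 0.85 R_nwl + 1.5 R_nwt = 595.7 kN.
R_n = max = 627.7 kN [governs: (i)]; φR_n = 470.8 kN.

φR_n ≈ 471 kN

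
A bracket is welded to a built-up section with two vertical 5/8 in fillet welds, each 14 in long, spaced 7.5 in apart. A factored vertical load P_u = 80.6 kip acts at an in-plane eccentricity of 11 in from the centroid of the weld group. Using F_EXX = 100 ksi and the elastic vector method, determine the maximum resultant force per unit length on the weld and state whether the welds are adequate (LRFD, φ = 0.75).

Total weld length L_w = 28 in. Treat welds as unit-width lines.
Polar moment about centroid: J = 2[d³/12 + d(b/2)²] = 2[14³/12 + 14×3.75²] = 851.1 in³.
Direct shear f_v = P/L_w = 80.6 / 28 = 2.879 kip/in (vertical).
Torsion M = P·e = 80.6 × 11 = 886.6 kip·in.
Critical point at (x, y) = (3.75, 7) from centroid. f_tx = M·y/J = 7.292 kip/in; f_ty = M·x/J = 3.906 kip/in.
Resultant f_max = √[f_tx² + (f_v + f_ty)²] = √[7.292² + (2.879 + 3.906)²] = 9.961 kip/in.
Capacity per unit length: φr_n = 0.75 × 0.6 × 100 × (0.707 × 0.625) = 19.88 kip/in.
9.961 ≤ 19.88 → adequate.

f_max ≈ 9.96 kip/in; adequate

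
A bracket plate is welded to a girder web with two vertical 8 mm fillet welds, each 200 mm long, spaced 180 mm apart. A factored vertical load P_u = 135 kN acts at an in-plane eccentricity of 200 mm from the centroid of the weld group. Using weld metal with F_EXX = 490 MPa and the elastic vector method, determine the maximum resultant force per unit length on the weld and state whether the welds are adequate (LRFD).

f_max ≈ 1050 N/mm; adequate

Total weld length L_w = 400 mm. Treat welds as unit-width lines.
Polar moment about centroid: J = 2[d³/12 + d(b/2)²] = 2[200³/12 + 200×90²] = 4573000 mm³.
Direct shear f_v = P/L_w = 135×10³ / 400 = 337.5 N/mm (vertical).
Torsion M = P·e = 135×10³ × 200 = 27000000 N·mm.
Critical point at (x, y) = (90, 100) from centroid. f_tx = M·y/J = 590.4 N/mm; f_ty = M·x/J = 531.3 N/mm.
Resultant f_max = √[f_tx² + (f_v + f_ty)²] = √[590.4² + (337.5 + 531.3)²] = 1050 N/mm.
Capacity per unit length: φr_n = 0.75 × 0.6 × 490 × (0.707 × 8) = 1247 N/mm.
1050 ≤ 1247 → adequate.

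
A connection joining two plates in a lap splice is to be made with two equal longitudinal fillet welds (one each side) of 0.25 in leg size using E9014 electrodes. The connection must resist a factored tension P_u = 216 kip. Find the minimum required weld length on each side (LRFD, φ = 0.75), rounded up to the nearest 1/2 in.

L = 15.5 in on each side

E90XX → F_EXX = 90 ksi.
Throat t_e = 0.707 × 0.25 = 0.1767 in.
φr_n = 0.75 × 0.6 × 90 × 0.1767 = 7.158 kip/in.
L_req = P_u / φr_n = 216 / 7.158 = 30.17 in total.
Per side: 30.17 / 2 = 15.09 in.
Round up → use L = 15.5 in on each side.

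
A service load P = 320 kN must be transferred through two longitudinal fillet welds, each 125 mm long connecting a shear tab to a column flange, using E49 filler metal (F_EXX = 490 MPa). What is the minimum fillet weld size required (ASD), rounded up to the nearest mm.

Total weld length L = 250 mm.
Required throat t_e = P × Ω / (0.6 F_EXX × L) = 320 × 2.0 / (0.6 × 490 × 250 × 10⁻³) = 8.707 mm.
Required leg w = t_e / 0.707 = 12.32 mm → use 13 mm.

w = 13 mm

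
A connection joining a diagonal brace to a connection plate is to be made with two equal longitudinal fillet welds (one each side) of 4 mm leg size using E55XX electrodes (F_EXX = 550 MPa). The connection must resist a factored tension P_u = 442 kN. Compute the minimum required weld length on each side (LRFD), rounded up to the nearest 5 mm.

L = 320 mm on each side

Throat t_e = 0.707 × 4 = 2.828 mm.
φr_n = 0.75 × 0.6 × 550 × 2.828 × 10⁻³ = 0.6999 kN/mm.
L_req = P_u / φr_n = 442 / 0.6999 = 631.5 mm total.
Per side: 631.5 / 2 = 315.7 mm.
Round up → use L = 320 mm on each side.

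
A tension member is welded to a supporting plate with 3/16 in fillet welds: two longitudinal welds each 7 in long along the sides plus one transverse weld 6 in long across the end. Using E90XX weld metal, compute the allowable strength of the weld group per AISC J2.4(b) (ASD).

R_n/Ω ≈ 74.8 kips

E90XX → F_EXX = 90 ksi.
t_e = 0.707 × 0.1875 = 0.1326 in.
R_nwl = 0.6 × 90 × 0.1326 × 14 = 100.2 kips (longitudinal, 2 welds).
R_nwt = 0.6 × 90 × 0.1326 × 6 = 42.95 kips (transverse, base value).
(i) R_nwl + R_nwt = 143.2 kips; (ii) 0.85 R_nwl + 1.5 R_nwt = 149.6 kips.
R_n = max = 149.6 kips [governs: (ii)]; R_n/Ω = 74.81 kips.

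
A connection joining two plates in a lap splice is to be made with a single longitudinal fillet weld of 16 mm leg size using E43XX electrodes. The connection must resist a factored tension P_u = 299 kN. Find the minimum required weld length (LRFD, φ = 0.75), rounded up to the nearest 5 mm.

E43XX → F_EXX = 430 MPa.
Throat t_e = 0.707 × 16 = 11.31 mm.
φr_n = 0.75 × 0.6 × 430 × 11.31 × 10⁻³ = 2.189 kN/mm.
L_req = P_u / φr_n = 299 / 2.189 = 136.6 mm total.
Round up → use L = 140 mm.

L = 140 mm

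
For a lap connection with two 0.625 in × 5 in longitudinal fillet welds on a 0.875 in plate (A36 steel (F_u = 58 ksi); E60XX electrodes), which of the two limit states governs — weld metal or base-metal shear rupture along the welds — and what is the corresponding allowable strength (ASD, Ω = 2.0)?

E60XX → F_EXX = 60 ksi.
t_e = 0.707 × 0.625 = 0.4419 in; L = 10 in.
Weld metal: R_n/Ω = (1/2.0) × 0.6 × 60 × 0.4419 × 10 = 79.54 kip.
Base metal (shear rupture): R_n/Ω = (1/2.0) × 0.6 × 58 × 0.875 × 10 = 152.2 kip.
Governing: weld metal.

R_n/Ω ≈ 79.5 kip (weld metal governs)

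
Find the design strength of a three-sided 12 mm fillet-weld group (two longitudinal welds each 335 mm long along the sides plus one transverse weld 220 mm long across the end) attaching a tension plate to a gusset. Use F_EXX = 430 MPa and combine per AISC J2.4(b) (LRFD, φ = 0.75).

t_e = 0.707 × 12 = 8.484 mm.
R_nwl = 0.6 × 430 × 8.484 × 670 × 10⁻³ = 1467 kN (longitudinal, 2 welds).
R_nwt = 0.6 × 430 × 8.484 × 220 × 10⁻³ = 481.6 kN (transverse, base value).
(i) R_nwl + R_nwt = 1948 kN; (ii) 0.85 R_nwl + 1.5 R_nwt = 1969 kN.
R_n = max = 1969 kN [governs: (ii)]; φR_n = 1477 kN.

φR_n ≈ 1480 kN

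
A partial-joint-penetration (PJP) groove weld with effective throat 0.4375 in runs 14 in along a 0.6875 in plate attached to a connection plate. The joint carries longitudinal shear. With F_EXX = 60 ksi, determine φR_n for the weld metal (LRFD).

φR_n ≈ 165 kips

Effective throat (given) t_e = 0.4375 in.
A_we = 0.4375 × 14 = 6.125 in².
F_nw = 0.6 F_EXX = 36 ksi.
φR_n = 0.75 × 36 × 6.125 = 165.4 kips.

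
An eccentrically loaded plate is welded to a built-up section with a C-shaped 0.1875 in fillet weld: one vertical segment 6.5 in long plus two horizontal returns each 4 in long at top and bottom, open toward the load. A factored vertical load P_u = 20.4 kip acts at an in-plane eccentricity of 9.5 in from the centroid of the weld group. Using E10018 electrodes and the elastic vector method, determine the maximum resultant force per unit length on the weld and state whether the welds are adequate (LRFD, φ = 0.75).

E100XX → F_EXX = 100 ksi.
Total weld length L_w = 14.5 in. Treat welds as unit-width lines.
Centroid: x̄ = 2×4×2 / 14.5 = 1.103 in from the vertical weld.
Polar moment about centroid: J = I_x + I_y = [6.5³/12 + 2×4×3.25²] + [6.5×1.103² + 2(4³/12 + 4×0.8966²)] = 132.4 in³.
Direct shear f_v = P/L_w = 20.4 / 14.5 = 1.407 kip/in (vertical).
Torsion M = P·e = 20.4 × 9.5 = 193.8 kip·in.
Critical point at (x, y) = (2.897, 3.25) from centroid. f_tx = M·y/J = 4.757 kip/in; f_ty = M·x/J = 4.24 kip/in.
Resultant f_max = √[f_tx² + (f_v + f_ty)²] = √[4.757² + (1.407 + 4.24)²] = 7.384 kip/in.
Capacity per unit length: φr_n = 0.75 × 0.6 × 100 × (0.707 × 0.1875) = 5.965 kip/in.
7.384 > 5.965 → NOT adequate.

f_max ≈ 7.38 kip/in; NOT adequate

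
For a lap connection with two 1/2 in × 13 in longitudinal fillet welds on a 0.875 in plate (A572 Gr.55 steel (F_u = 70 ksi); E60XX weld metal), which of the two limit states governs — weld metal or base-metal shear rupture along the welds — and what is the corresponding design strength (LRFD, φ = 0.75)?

E60XX → F_EXX = 60 ksi.
t_e = 0.707 × 0.5 = 0.3535 in; L = 26 in.
Weld metal: φR_n = 0.75 × 0.6 × 60 × 0.3535 × 26 = 248.2 kips.
Base metal (shear rupture): φR_n = 0.75 × 0.6 × 70 × 0.875 × 26 = 716.6 kips.
Governing: weld metal.

φR_n ≈ 248 kips (weld metal governs)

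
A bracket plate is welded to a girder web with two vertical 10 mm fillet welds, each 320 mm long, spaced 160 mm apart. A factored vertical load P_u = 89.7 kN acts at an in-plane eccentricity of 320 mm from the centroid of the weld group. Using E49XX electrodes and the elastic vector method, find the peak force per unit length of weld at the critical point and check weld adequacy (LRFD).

f_max ≈ 613 N/mm; adequate

E49XX → F_EXX = 490 MPa.
Total weld length L_w = 640 mm. Treat welds as unit-width lines.
Polar moment about centroid: J = 2[d³/12 + d(b/2)²] = 2[320³/12 + 320×80²] = 9557000 mm³.
Direct shear f_v = P/L_w = 89.7×10³ / 640 = 140.2 N/mm (vertical).
Torsion M = P·e = 89.7×10³ × 320 = 28704000 N·mm.
Critical point at (x, y) = (80, 160) from centroid. f_tx = M·y/J = 480.5 N/mm; f_ty = M·x/J = 240.3 N/mm.
Resultant f_max = √[f_tx² + (f_v + f_ty)²] = √[480.5² + (140.2 + 240.3)²] = 612.9 N/mm.
Capacity per unit length: φr_n = 0.75 × 0.6 × 490 × (0.707 × 10) = 1559 N/mm.
612.9 ≤ 1559 → adequate.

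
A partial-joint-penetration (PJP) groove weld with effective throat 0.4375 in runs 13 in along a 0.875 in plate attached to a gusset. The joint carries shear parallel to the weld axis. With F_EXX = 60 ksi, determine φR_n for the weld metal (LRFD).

φR_n ≈ 154 kip

Effective throat (given) t_e = 0.4375 in.
A_we = 0.4375 × 13 = 5.688 in².
F_nw = 0.6 F_EXX = 36 ksi.
φR_n = 0.75 × 36 × 5.688 = 153.6 kip.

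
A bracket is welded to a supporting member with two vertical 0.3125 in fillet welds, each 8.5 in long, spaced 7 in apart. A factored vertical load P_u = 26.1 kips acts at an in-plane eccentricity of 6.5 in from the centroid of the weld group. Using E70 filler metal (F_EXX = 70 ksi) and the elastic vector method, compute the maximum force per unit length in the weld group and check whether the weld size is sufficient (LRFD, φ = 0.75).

Total weld length L_w = 17 in. Treat welds as unit-width lines.
Polar moment about centroid: J = 2[d³/12 + d(b/2)²] = 2[8.5³/12 + 8.5×3.5²] = 310.6 in³.
Direct shear f_v = P/L_w = 26.1 / 17 = 1.535 kip/in (vertical).
Torsion M = P·e = 26.1 × 6.5 = 169.65 kip·in.
Critical point at (x, y) = (3.5, 4.25) from centroid. f_tx = M·y/J = 2.321 kip/in; f_ty = M·x/J = 1.912 kip/in.
Resultant f_max = √[f_tx² + (f_v + f_ty)²] = √[2.321² + (1.535 + 1.912)²] = 4.156 kip/in.
Capacity per unit length: φr_n = 0.75 × 0.6 × 70 × (0.707 × 0.3125) = 6.96 kip/in.
4.156 ≤ 6.96 → adequate.

f_max ≈ 4.16 kip/in; adequate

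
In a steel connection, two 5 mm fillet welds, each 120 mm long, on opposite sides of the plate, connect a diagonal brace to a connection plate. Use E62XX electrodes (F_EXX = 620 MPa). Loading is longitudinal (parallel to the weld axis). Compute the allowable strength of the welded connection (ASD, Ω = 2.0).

Effective throat t_e = 0.707 × 5 = 3.535 mm.
Total length L = 240 mm; A_we = 3.535 × 240 = 848.4 mm².
F_nw = 0.6 F_EXX = 0.6 × 620 = 372 MPa.
R_n = 372 × 848.4 × 10⁻³ = 315.6 kN; R_n/Ω = 315.6/2.0 = 157.8 kN.

R_n/Ω ≈ 158 kN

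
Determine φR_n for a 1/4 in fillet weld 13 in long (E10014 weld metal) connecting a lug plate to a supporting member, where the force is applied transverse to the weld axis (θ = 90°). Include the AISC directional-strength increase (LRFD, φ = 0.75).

E100XX → F_EXX = 100 ksi.
t_e = 0.707 × 0.25 = 0.1767 in; A_we = 0.1767 × 13 = 2.298 in².
Directional factor: 1.0 + 0.5 sin^1.5(90°) = 1.5.
F_nw = 0.6 × 100 × 1.5 = 90 ksi.
φR_n = 0.75 × 90 × 2.298 = 155.1 kips.

φR_n ≈ 155 kips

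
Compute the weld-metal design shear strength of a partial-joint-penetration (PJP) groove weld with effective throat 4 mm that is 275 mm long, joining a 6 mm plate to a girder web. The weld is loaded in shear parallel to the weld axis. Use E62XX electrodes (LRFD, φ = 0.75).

E62XX → F_EXX = 620 MPa.
Effective throat (given) t_e = 4 mm.
A_we = 4 × 275 = 1100 mm².
F_nw = 0.6 F_EXX = 372 MPa.
φR_n = 0.75 × 372 × 1100 × 10⁻³ = 306.9 kN.

φR_n ≈ 307 kN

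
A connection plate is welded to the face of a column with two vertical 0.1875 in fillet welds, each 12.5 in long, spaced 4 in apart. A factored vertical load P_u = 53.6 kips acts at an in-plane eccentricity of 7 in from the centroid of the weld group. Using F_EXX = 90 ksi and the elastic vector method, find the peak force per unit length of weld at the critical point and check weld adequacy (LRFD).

f_max ≈ 6.76 kip/in; NOT adequate

Total weld length L_w = 25 in. Treat welds as unit-width lines.
Polar moment about centroid: J = 2[d³/12 + d(b/2)²] = 2[12.5³/12 + 12.5×2²] = 425.5 in³.
Direct shear f_v = P/L_w = 53.6 / 25 = 2.144 kip/in (vertical).
Torsion M = P·e = 53.6 × 7 = 375.2 kip·in.
Critical point at (x, y) = (2, 6.25) from centroid. f_tx = M·y/J = 5.511 kip/in; f_ty = M·x/J = 1.763 kip/in.
Resultant f_max = √[f_tx² + (f_v + f_ty)²] = √[5.511² + (2.144 + 1.763)²] = 6.756 kip/in.
Capacity per unit length: φr_n = 0.75 × 0.6 × 90 × (0.707 × 0.1875) = 5.369 kip/in.
6.756 > 5.369 → NOT adequate.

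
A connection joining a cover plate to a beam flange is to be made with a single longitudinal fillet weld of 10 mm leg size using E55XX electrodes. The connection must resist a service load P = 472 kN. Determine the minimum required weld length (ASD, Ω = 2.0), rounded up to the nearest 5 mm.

L = 405 mm

E55XX → F_EXX = 550 MPa.
Throat t_e = 0.707 × 10 = 7.07 mm.
r_n/Ω = (0.6 × 550 × 7.07) / 2.0 = 1167 N/mm = 1.167 kN/mm.
L_req = P / (r_n/Ω) = 472 / 1.167 = 404.6 mm total.
Round up → use L = 405 mm.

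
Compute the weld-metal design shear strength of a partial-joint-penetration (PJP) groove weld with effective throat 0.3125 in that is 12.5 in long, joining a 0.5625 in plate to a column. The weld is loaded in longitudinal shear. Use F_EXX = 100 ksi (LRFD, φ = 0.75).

φR_n ≈ 176 kip

Effective throat (given) t_e = 0.3125 in.
A_we = 0.3125 × 12.5 = 3.906 in².
F_nw = 0.6 F_EXX = 60 ksi.
φR_n = 0.75 × 60 × 3.906 = 175.8 kip.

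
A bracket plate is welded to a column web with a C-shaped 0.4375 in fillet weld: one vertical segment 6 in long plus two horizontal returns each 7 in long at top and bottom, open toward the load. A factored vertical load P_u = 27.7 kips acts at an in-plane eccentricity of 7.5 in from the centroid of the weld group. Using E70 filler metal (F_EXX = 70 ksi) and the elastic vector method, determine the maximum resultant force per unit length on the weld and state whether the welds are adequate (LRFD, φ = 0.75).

f_max ≈ 5.69 kip/in; adequate

Total weld length L_w = 20 in. Treat welds as unit-width lines.
Centroid: x̄ = 2×7×3.5 / 20 = 2.45 in from the vertical weld.
Polar moment about centroid: J = I_x + I_y = [6³/12 + 2×7×3²] + [6×2.45² + 2(7³/12 + 7×1.05²)] = 252.6 in³.
Direct shear f_v = P/L_w = 27.7 / 20 = 1.385 kip/in (vertical).
Torsion M = P·e = 27.7 × 7.5 = 207.75 kip·in.
Critical point at (x, y) = (4.55, 3) from centroid. f_tx = M·y/J = 2.467 kip/in; f_ty = M·x/J = 3.742 kip/in.
Resultant f_max = √[f_tx² + (f_v + f_ty)²] = √[2.467² + (1.385 + 3.742)²] = 5.69 kip/in.
Capacity per unit length: φr_n = 0.75 × 0.6 × 70 × (0.707 × 0.4375) = 9.743 kip/in.
5.69 ≤ 9.743 → adequate.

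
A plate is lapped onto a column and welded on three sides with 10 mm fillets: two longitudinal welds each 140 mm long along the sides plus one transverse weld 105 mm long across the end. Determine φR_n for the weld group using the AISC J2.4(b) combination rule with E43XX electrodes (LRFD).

φR_n ≈ 541 kN

E43XX → F_EXX = 430 MPa.
t_e = 0.707 × 10 = 7.07 mm.
R_nwl = 0.6 × 430 × 7.07 × 280 × 10⁻³ = 510.7 kN (longitudinal, 2 welds).
R_nwt = 0.6 × 430 × 7.07 × 105 × 10⁻³ = 191.5 kN (transverse, base value).
(i) R_nwl + R_nwt = 702.3 kN; (ii) 0.85 R_nwl + 1.5 R_nwt = 721.4 kN.
R_n = max = 721.4 kN [governs: (ii)]; φR_n = 541.1 kN.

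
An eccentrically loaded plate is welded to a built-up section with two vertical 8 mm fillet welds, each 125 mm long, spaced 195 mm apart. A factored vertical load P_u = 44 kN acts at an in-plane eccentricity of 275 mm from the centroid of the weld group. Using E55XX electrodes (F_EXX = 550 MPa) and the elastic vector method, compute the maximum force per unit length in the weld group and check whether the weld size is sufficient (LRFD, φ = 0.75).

Total weld length L_w = 250 mm. Treat welds as unit-width lines.
Polar moment about centroid: J = 2[d³/12 + d(b/2)²] = 2[125³/12 + 125×97.5²] = 2702000 mm³.
Direct shear f_v = P/L_w = 44×10³ / 250 = 176 N/mm (vertical).
Torsion M = P·e = 44×10³ × 275 = 12100000 N·mm.
Critical point at (x, y) = (97.5, 62.5) from centroid. f_tx = M·y/J = 279.9 N/mm; f_ty = M·x/J = 436.6 N/mm.
Resultant f_max = √[f_tx² + (f_v + f_ty)²] = √[279.9² + (176 + 436.6)²] = 673.5 N/mm.
Capacity per unit length: φr_n = 0.75 × 0.6 × 550 × (0.707 × 8) = 1400 N/mm.
673.5 ≤ 1400 → adequate.

f_max ≈ 674 N/mm; adequate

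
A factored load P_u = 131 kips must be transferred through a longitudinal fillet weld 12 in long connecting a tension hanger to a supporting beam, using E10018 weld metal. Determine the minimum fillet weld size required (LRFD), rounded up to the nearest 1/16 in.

E100XX → F_EXX = 100 ksi.
Total weld length L = 12 in.
Required throat t_e = P_u / (φ × 0.6 F_EXX × L) = 131 / (0.75 × 0.6 × 100 × 12) = 0.2426 in.
Required leg w = t_e / 0.707 = 0.3431 in → use 3/8 in.

w = 3/8 in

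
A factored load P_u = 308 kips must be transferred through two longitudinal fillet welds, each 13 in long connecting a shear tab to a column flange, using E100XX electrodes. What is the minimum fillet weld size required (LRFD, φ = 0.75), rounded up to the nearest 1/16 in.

E100XX → F_EXX = 100 ksi.
Total weld length L = 26 in.
Required throat t_e = P_u / (φ × 0.6 F_EXX × L) = 308 / (0.75 × 0.6 × 100 × 26) = 0.2632 in.
Required leg w = t_e / 0.707 = 0.3723 in → use 3/8 in.

w = 3/8 in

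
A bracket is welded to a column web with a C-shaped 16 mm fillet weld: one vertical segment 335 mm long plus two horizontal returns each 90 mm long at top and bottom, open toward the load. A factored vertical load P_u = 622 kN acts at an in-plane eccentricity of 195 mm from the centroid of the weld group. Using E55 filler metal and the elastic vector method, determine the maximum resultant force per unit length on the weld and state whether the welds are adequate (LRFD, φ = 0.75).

f_max ≈ 3280 N/mm; NOT adequate

E55XX → F_EXX = 550 MPa.
Total weld length L_w = 515 mm. Treat welds as unit-width lines.
Centroid: x̄ = 2×90×45 / 515 = 15.73 mm from the vertical weld.
Polar moment about centroid: J = I_x + I_y = [335³/12 + 2×90×167.5²] + [335×15.73² + 2(90³/12 + 90×29.27²)] = 8542000 mm³.
Direct shear f_v = P/L_w = 622×10³ / 515 = 1208 N/mm (vertical).
Torsion M = P·e = 622×10³ × 195 = 121290000 N·mm.
Critical point at (x, y) = (74.27, 167.5) from centroid. f_tx = M·y/J = 2378 N/mm; f_ty = M·x/J = 1055 N/mm.
Resultant f_max = √[f_tx² + (f_v + f_ty)²] = √[2378² + (1208 + 1055)²] = 3283 N/mm.
Capacity per unit length: φr_n = 0.75 × 0.6 × 550 × (0.707 × 16) = 2800 N/mm.
3283 > 2800 → NOT adequate.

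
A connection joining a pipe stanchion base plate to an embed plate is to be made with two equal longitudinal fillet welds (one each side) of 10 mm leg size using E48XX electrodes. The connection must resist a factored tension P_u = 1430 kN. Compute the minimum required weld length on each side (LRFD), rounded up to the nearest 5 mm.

E48XX → F_EXX = 480 MPa.
Throat t_e = 0.707 × 10 = 7.07 mm.
φr_n = 0.75 × 0.6 × 480 × 7.07 × 10⁻³ = 1.527 kN/mm.
L_req = P_u / φr_n = 1430 / 1.527 = 936.4 mm total.
Per side: 936.4 / 2 = 468.2 mm.
Round up → use L = 470 mm on each side.

L = 470 mm on each side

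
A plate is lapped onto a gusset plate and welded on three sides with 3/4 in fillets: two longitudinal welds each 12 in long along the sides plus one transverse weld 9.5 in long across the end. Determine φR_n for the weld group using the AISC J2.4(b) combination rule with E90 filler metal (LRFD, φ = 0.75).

φR_n ≈ 744 kips

E90XX → F_EXX = 90 ksi.
t_e = 0.707 × 0.75 = 0.5302 in.
R_nwl = 0.6 × 90 × 0.5302 × 24 = 687.2 kips (longitudinal, 2 welds).
R_nwt = 0.6 × 90 × 0.5302 × 9.5 = 272 kips (transverse, base value).
(i) R_nwl + R_nwt = 959.2 kips; (ii) 0.85 R_nwl + 1.5 R_nwt = 992.2 kips.
R_n = max = 992.2 kips [governs: (ii)]; φR_n = 744.1 kips.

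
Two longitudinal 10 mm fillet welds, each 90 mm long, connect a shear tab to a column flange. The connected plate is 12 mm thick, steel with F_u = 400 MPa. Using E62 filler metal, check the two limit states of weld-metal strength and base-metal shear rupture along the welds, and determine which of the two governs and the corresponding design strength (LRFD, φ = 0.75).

φR_n ≈ 355 kN (weld metal governs)

E62XX → F_EXX = 620 MPa.
t_e = 0.707 × 10 = 7.07 mm; L = 180 mm.
Weld metal: φR_n = 0.75 × 0.6 × 620 × 7.07 × 180 × 10⁻³ = 355.1 kN.
Base metal (shear rupture): φR_n = 0.75 × 0.6 × 400 × 12 × 180 × 10⁻³ = 388.8 kN.
Governing: weld metal.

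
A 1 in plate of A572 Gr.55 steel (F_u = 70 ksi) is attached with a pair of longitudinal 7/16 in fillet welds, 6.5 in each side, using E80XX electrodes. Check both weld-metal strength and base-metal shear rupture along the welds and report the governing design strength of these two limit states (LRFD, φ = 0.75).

φR_n ≈ 145 kip (weld metal governs)

E80XX → F_EXX = 80 ksi.
t_e = 0.707 × 0.4375 = 0.3093 in; L = 13 in.
Weld metal: φR_n = 0.75 × 0.6 × 80 × 0.3093 × 13 = 144.8 kip.
Base metal (shear rupture): φR_n = 0.75 × 0.6 × 70 × 1 × 13 = 409.5 kip.
Governing: weld metal.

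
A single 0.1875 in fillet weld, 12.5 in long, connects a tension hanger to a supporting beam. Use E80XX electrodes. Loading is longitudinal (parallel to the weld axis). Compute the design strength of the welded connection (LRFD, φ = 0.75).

φR_n ≈ 59.7 kips

E80XX → F_EXX = 80 ksi.
Effective throat t_e = 0.707 × 0.1875 = 0.1326 in.
Total length L = 12.5 in; A_we = 0.1326 × 12.5 = 1.657 in².
F_nw = 0.6 F_EXX = 0.6 × 80 = 48 ksi.
φR_n = 0.75 × 48 × 1.657 = 59.65 kips.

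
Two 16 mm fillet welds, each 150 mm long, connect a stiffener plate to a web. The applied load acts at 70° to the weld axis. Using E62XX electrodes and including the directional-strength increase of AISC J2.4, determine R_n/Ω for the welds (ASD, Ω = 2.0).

R_n/Ω ≈ 919 kN

E62XX → F_EXX = 620 MPa.
t_e = 0.707 × 16 = 11.31 mm; A_we = 11.31 × 300 = 3394 mm².
Directional factor: 1.0 + 0.5 sin^1.5(70°) = 1.455.
F_nw = 0.6 × 620 × 1.455 = 541.4 MPa.
R_n/Ω = (541.4 × 3394) / 2.0 × 10⁻³ = 918.7 kN.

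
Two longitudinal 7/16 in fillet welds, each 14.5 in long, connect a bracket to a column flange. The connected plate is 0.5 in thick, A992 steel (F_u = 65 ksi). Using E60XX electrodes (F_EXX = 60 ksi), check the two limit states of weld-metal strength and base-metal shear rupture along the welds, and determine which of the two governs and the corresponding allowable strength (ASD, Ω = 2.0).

t_e = 0.707 × 0.4375 = 0.3093 in; L = 29 in.
Weld metal: R_n/Ω = (1/2.0) × 0.6 × 60 × 0.3093 × 29 = 161.5 kip.
Base metal (shear rupture): R_n/Ω = (1/2.0) × 0.6 × 65 × 0.5 × 29 = 282.8 kip.
Governing: weld metal.

R_n/Ω ≈ 161 kip (weld metal governs)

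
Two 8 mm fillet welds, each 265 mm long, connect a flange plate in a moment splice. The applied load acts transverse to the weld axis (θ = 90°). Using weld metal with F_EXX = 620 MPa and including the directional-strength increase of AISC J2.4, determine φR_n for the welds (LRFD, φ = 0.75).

t_e = 0.707 × 8 = 5.656 mm; A_we = 5.656 × 530 = 2998 mm².
Directional factor: 1.0 + 0.5 sin^1.5(90°) = 1.5.
F_nw = 0.6 × 620 × 1.5 = 558 MPa.
φR_n = 0.75 × 558 × 2998 × 10⁻³ = 1255 kN.

φR_n ≈ 1250 kN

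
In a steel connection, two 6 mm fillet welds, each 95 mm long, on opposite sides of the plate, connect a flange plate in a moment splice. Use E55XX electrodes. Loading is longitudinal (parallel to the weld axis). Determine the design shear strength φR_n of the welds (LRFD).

φR_n ≈ 199 kN

E55XX → F_EXX = 550 MPa.
Effective throat t_e = 0.707 × 6 = 4.242 mm.
Total length L = 190 mm; A_we = 4.242 × 190 = 806 mm².
F_nw = 0.6 F_EXX = 0.6 × 550 = 330 MPa.
φR_n = 0.75 × 330 × 806 × 10⁻³ = 199.5 kN.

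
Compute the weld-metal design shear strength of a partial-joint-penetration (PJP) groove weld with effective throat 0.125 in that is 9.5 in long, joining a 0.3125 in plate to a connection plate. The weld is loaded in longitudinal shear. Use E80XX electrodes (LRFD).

E80XX → F_EXX = 80 ksi.
Effective throat (given) t_e = 0.125 in.
A_we = 0.125 × 9.5 = 1.188 in².
F_nw = 0.6 F_EXX = 48 ksi.
φR_n = 0.75 × 48 × 1.188 = 42.75 kip.

φR_n ≈ 42.8 kip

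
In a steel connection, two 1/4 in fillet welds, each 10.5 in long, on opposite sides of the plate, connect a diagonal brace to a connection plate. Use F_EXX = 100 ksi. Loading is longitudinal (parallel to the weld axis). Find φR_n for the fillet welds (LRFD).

Effective throat t_e = 0.707 × 0.25 = 0.1767 in.
Total length L = 21 in; A_we = 0.1767 × 21 = 3.712 in².
F_nw = 0.6 F_EXX = 0.6 × 100 = 60 ksi.
φR_n = 0.75 × 60 × 3.712 = 167 kips.

φR_n ≈ 167 kips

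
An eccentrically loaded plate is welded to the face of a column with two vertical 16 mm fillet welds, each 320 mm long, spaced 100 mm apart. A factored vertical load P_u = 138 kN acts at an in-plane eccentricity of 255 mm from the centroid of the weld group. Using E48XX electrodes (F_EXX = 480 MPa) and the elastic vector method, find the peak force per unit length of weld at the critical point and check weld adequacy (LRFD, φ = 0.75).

Total weld length L_w = 640 mm. Treat welds as unit-width lines.
Polar moment about centroid: J = 2[d³/12 + d(b/2)²] = 2[320³/12 + 320×50²] = 7061000 mm³.
Direct shear f_v = P/L_w = 138×10³ / 640 = 215.6 N/mm (vertical).
Torsion M = P·e = 138×10³ × 255 = 35190000 N·mm.
Critical point at (x, y) = (50, 160) from centroid. f_tx = M·y/J = 797.4 N/mm; f_ty = M·x/J = 249.2 N/mm.
Resultant f_max = √[f_tx² + (f_v + f_ty)²] = √[797.4² + (215.6 + 249.2)²] = 922.9 N/mm.
Capacity per unit length: φr_n = 0.75 × 0.6 × 480 × (0.707 × 16) = 2443 N/mm.
922.9 ≤ 2443 → adequate.

f_max ≈ 923 N/mm; adequate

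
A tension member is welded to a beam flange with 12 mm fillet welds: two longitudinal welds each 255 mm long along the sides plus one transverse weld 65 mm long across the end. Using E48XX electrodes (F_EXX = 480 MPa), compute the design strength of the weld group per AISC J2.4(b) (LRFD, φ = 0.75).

t_e = 0.707 × 12 = 8.484 mm.
R_nwl = 0.6 × 480 × 8.484 × 510 × 10⁻³ = 1246 kN (longitudinal, 2 welds).
R_nwt = 0.6 × 480 × 8.484 × 65 × 10⁻³ = 158.8 kN (transverse, base value).
(i) R_nwl + R_nwt = 1405 kN; (ii) 0.85 R_nwl + 1.5 R_nwt = 1297 kN.
R_n = max = 1405 kN [governs: (i)]; φR_n = 1054 kN.

φR_n ≈ 1050 kN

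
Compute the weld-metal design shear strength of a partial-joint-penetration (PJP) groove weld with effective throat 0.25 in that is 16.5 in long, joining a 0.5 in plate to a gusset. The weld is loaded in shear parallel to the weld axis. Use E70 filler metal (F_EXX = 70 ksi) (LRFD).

Effective throat (given) t_e = 0.25 in.
A_we = 0.25 × 16.5 = 4.125 in².
F_nw = 0.6 F_EXX = 42 ksi.
φR_n = 0.75 × 42 × 4.125 = 129.9 kips.

φR_n ≈ 130 kips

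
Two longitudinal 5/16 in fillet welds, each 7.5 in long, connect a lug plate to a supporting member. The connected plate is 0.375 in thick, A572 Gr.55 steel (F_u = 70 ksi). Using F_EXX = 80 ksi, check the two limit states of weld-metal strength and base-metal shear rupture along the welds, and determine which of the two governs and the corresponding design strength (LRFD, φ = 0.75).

t_e = 0.707 × 0.3125 = 0.2209 in; L = 15 in.
Weld metal: φR_n = 0.75 × 0.6 × 80 × 0.2209 × 15 = 119.3 kips.
Base metal (shear rupture): φR_n = 0.75 × 0.6 × 70 × 0.375 × 15 = 177.2 kips.
Governing: weld metal.

φR_n ≈ 119 kips (weld metal governs)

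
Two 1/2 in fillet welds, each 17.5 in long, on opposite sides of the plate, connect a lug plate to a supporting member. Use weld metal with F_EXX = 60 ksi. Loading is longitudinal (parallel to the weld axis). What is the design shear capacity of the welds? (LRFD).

Effective throat t_e = 0.707 × 0.5 = 0.3535 in.
Total length L = 35 in; A_we = 0.3535 × 35 = 12.37 in².
F_nw = 0.6 F_EXX = 0.6 × 60 = 36 ksi.
φR_n = 0.75 × 36 × 12.37 = 334.1 kips.

φR_n ≈ 334 kips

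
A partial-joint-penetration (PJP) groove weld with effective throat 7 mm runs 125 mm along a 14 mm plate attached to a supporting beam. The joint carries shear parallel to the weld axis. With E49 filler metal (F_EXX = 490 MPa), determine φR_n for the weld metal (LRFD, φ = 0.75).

Effective throat (given) t_e = 7 mm.
A_we = 7 × 125 = 875 mm².
F_nw = 0.6 F_EXX = 294 MPa.
φR_n = 0.75 × 294 × 875 × 10⁻³ = 192.9 kN.

φR_n ≈ 193 kN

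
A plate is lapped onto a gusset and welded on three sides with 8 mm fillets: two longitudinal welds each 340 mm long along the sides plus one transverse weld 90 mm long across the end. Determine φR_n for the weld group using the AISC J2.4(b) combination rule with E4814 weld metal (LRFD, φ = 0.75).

E48XX → F_EXX = 480 MPa.
t_e = 0.707 × 8 = 5.656 mm.
R_nwl = 0.6 × 480 × 5.656 × 680 × 10⁻³ = 1108 kN (longitudinal, 2 welds).
R_nwt = 0.6 × 480 × 5.656 × 90 × 10⁻³ = 146.6 kN (transverse, base value).
(i) R_nwl + R_nwt = 1254 kN; (ii) 0.85 R_nwl + 1.5 R_nwt = 1161 kN.
R_n = max = 1254 kN [governs: (i)]; φR_n = 940.7 kN.

φR_n ≈ 941 kN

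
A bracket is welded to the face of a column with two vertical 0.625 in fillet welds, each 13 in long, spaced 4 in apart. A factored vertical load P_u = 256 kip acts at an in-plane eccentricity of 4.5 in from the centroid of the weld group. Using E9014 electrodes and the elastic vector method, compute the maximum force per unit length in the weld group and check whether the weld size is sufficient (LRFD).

E90XX → F_EXX = 90 ksi.
Total weld length L_w = 26 in. Treat welds as unit-width lines.
Polar moment about centroid: J = 2[d³/12 + d(b/2)²] = 2[13³/12 + 13×2²] = 470.2 in³.
Direct shear f_v = P/L_w = 256 / 26 = 9.846 kip/in (vertical).
Torsion M = P·e = 256 × 4.5 = 1152 kip·in.
Critical point at (x, y) = (2, 6.5) from centroid. f_tx = M·y/J = 15.93 kip/in; f_ty = M·x/J = 4.9 kip/in.
Resultant f_max = √[f_tx² + (f_v + f_ty)²] = √[15.93² + (9.846 + 4.9)²] = 21.7 kip/in.
Capacity per unit length: φr_n = 0.75 × 0.6 × 90 × (0.707 × 0.625) = 17.9 kip/in.
21.7 > 17.9 → NOT adequate.

f_max ≈ 21.7 kip/in; NOT adequate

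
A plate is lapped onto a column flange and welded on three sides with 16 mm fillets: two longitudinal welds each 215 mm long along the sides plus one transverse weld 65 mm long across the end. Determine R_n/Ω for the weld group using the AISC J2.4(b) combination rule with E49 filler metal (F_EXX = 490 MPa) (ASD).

t_e = 0.707 × 16 = 11.31 mm.
R_nwl = 0.6 × 490 × 11.31 × 430 × 10⁻³ = 1430 kN (longitudinal, 2 welds).
R_nwt = 0.6 × 490 × 11.31 × 65 × 10⁻³ = 216.2 kN (transverse, base value).
(i) R_nwl + R_nwt = 1646 kN; (ii) 0.85 R_nwl + 1.5 R_nwt = 1540 kN.
R_n = max = 1646 kN [governs: (i)]; R_n/Ω = 823.1 kN.

R_n/Ω ≈ 823 kN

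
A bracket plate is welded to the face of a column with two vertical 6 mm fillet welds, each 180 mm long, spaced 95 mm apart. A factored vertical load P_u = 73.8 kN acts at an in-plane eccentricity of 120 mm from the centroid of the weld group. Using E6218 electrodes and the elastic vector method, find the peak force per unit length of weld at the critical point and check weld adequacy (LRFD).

E62XX → F_EXX = 620 MPa.
Total weld length L_w = 360 mm. Treat welds as unit-width lines.
Polar moment about centroid: J = 2[d³/12 + d(b/2)²] = 2[180³/12 + 180×47.5²] = 1784000 mm³.
Direct shear f_v = P/L_w = 73.8×10³ / 360 = 205 N/mm (vertical).
Torsion M = P·e = 73.8×10³ × 120 = 8856000 N·mm.
Critical point at (x, y) = (47.5, 90) from centroid. f_tx = M·y/J = 446.7 N/mm; f_ty = M·x/J = 235.8 N/mm.
Resultant f_max = √[f_tx² + (f_v + f_ty)²] = √[446.7² + (205 + 235.8)²] = 627.6 N/mm.
Capacity per unit length: φr_n = 0.75 × 0.6 × 620 × (0.707 × 6) = 1184 N/mm.
627.6 ≤ 1184 → adequate.

f_max ≈ 628 N/mm; adequate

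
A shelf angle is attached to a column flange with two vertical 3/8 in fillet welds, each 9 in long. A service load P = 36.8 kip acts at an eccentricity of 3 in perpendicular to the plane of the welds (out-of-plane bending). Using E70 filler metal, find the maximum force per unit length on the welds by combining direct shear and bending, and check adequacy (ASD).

E70XX → F_EXX = 70 ksi.
L_w = 2 × 9 = 18 in; section modulus (unit throat) S = 2 × L²/6 = 27 in².
Direct shear f_v = P/L_w = 36.8/18 = 2.044 kip/in.
Moment M = P × e = 36.8 × 3 = 110.4 kip·in; bending f_b = M/S = 4.089 kip/in.
f_max = √(f_v² + f_b²) = √(2.044² + 4.089²) = 4.572 kip/in.
r_n/Ω = (1/2.0) × 0.6 × 70 × (0.707 × 0.375) = 5.568 kip/in → adequate.

f_max ≈ 4.57 kip/in; adequate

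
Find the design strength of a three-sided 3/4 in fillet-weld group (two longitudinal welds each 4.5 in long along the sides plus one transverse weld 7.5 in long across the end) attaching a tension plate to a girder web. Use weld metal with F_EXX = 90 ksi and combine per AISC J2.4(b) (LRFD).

φR_n ≈ 406 kips

t_e = 0.707 × 0.75 = 0.5302 in.
R_nwl = 0.6 × 90 × 0.5302 × 9 = 257.7 kips (longitudinal, 2 welds).
R_nwt = 0.6 × 90 × 0.5302 × 7.5 = 214.8 kips (transverse, base value).
(i) R_nwl + R_nwt = 472.5 kips; (ii) 0.85 R_nwl + 1.5 R_nwt = 541.2 kips.
R_n = max = 541.2 kips [governs: (ii)]; φR_n = 405.9 kips.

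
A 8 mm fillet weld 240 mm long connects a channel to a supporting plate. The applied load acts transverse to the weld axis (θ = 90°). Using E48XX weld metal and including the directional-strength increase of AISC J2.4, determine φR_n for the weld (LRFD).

φR_n ≈ 440 kN

E48XX → F_EXX = 480 MPa.
t_e = 0.707 × 8 = 5.656 mm; A_we = 5.656 × 240 = 1357 mm².
Directional factor: 1.0 + 0.5 sin^1.5(90°) = 1.5.
F_nw = 0.6 × 480 × 1.5 = 432 MPa.
φR_n = 0.75 × 432 × 1357 × 10⁻³ = 439.8 kN.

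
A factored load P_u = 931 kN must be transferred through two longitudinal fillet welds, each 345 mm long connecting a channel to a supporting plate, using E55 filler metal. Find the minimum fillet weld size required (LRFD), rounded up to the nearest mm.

E55XX → F_EXX = 550 MPa.
Total weld length L = 690 mm.
Required throat t_e = P_u / (φ × 0.6 F_EXX × L) = 931 / (0.75 × 0.6 × 550 × 690 × 10⁻³) = 5.452 mm.
Required leg w = t_e / 0.707 = 7.711 mm → use 8 mm.

w = 8 mm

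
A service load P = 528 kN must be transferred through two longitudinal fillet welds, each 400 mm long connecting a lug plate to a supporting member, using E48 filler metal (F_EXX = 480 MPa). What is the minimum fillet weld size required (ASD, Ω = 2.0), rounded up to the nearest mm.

w = 7 mm

Total weld length L = 800 mm.
Required throat t_e = P × Ω / (0.6 F_EXX × L) = 528 × 2.0 / (0.6 × 480 × 800 × 10⁻³) = 4.583 mm.
Required leg w = t_e / 0.707 = 6.483 mm → use 7 mm.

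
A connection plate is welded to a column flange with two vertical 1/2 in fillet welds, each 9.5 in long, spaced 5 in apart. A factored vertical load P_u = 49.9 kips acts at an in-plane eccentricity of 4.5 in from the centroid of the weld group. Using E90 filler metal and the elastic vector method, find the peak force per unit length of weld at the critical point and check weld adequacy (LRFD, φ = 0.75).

f_max ≈ 6.28 kip/in; adequate

E90XX → F_EXX = 90 ksi.
Total weld length L_w = 19 in. Treat welds as unit-width lines.
Polar moment about centroid: J = 2[d³/12 + d(b/2)²] = 2[9.5³/12 + 9.5×2.5²] = 261.6 in³.
Direct shear f_v = P/L_w = 49.9 / 19 = 2.626 kip/in (vertical).
Torsion M = P·e = 49.9 × 4.5 = 224.55 kip·in.
Critical point at (x, y) = (2.5, 4.75) from centroid. f_tx = M·y/J = 4.077 kip/in; f_ty = M·x/J = 2.146 kip/in.
Resultant f_max = √[f_tx² + (f_v + f_ty)²] = √[4.077² + (2.626 + 2.146)²] = 6.276 kip/in.
Capacity per unit length: φr_n = 0.75 × 0.6 × 90 × (0.707 × 0.5) = 14.32 kip/in.
6.276 ≤ 14.32 → adequate.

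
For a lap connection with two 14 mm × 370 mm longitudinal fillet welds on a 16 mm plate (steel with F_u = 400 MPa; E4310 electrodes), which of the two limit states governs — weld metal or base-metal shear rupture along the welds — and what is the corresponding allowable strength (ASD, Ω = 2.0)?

R_n/Ω ≈ 945 kN (weld metal governs)

E43XX → F_EXX = 430 MPa.
t_e = 0.707 × 14 = 9.898 mm; L = 740 mm.
Weld metal: R_n/Ω = (1/2.0) × 0.6 × 430 × 9.898 × 740 × 10⁻³ = 944.9 kN.
Base metal (shear rupture): R_n/Ω = (1/2.0) × 0.6 × 400 × 16 × 740 × 10⁻³ = 1421 kN.
Governing: weld metal.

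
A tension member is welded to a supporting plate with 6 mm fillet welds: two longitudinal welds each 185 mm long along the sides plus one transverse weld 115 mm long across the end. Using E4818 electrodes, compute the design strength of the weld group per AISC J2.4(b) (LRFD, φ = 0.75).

E48XX → F_EXX = 480 MPa.
t_e = 0.707 × 6 = 4.242 mm.
R_nwl = 0.6 × 480 × 4.242 × 370 × 10⁻³ = 452 kN (longitudinal, 2 welds).
R_nwt = 0.6 × 480 × 4.242 × 115 × 10⁻³ = 140.5 kN (transverse, base value).
(i) R_nwl + R_nwt = 592.5 kN; (ii) 0.85 R_nwl + 1.5 R_nwt = 595 kN.
R_n = max = 595 kN [governs: (ii)]; φR_n = 446.2 kN.

φR_n ≈ 446 kN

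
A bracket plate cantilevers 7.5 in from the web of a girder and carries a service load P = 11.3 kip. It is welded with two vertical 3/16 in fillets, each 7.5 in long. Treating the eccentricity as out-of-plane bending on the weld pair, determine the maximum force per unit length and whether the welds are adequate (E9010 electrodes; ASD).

E90XX → F_EXX = 90 ksi.
L_w = 2 × 7.5 = 15 in; section modulus (unit throat) S = 2 × L²/6 = 18.75 in².
Direct shear f_v = P/L_w = 11.3/15 = 0.7533 kip/in.
Moment M = P × e = 11.3 × 7.5 = 84.75 kip·in; bending f_b = M/S = 4.52 kip/in.
f_max = √(f_v² + f_b²) = √(0.7533² + 4.52²) = 4.582 kip/in.
r_n/Ω = (1/2.0) × 0.6 × 90 × (0.707 × 0.1875) = 3.579 kip/in → NOT adequate.

f_max ≈ 4.58 kip/in; NOT adequate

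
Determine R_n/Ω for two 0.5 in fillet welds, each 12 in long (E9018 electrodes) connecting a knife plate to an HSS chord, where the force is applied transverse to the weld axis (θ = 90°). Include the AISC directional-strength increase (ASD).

R_n/Ω ≈ 344 kips

E90XX → F_EXX = 90 ksi.
t_e = 0.707 × 0.5 = 0.3535 in; A_we = 0.3535 × 24 = 8.484 in².
Directional factor: 1.0 + 0.5 sin^1.5(90°) = 1.5.
F_nw = 0.6 × 90 × 1.5 = 81 ksi.
R_n/Ω = (81 × 8.484) / 2.0 = 343.6 kips.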